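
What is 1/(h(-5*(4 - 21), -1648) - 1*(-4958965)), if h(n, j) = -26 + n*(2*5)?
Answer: 1/4959789 ≈ 2.0162e-7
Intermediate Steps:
h(n, j) = -26 + 10*n (h(n, j) = -26 + n*10 = -26 + 10*n)
1/(h(-5*(4 - 21), -1648) - 1*(-4958965)) = 1/((-26 + 10*(-5*(4 - 21))) - 1*(-4958965)) = 1/((-26 + 10*(-5*(-17))) + 4958965) = 1/((-26 + 10*85) + 4958965) = 1/((-26 + 850) + 4958965) = 1/(824 + 4958965) = 1/4959789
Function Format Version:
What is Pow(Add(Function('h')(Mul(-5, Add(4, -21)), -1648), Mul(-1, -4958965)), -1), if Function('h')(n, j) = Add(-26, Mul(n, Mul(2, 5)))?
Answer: Rational(1, 4959789) ≈ 2.0162e-7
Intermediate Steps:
Function('h')(n, j) = Add(-26, Mul(10, n)) (Function('h')(n, j) = Add(-26, Mul(n, 10)) = Add(-26, Mul(10, n)))
Pow(Add(Function('h')(Mul(-5, Add(4, -21)), -1648), Mul(-1, -4958965)), -1) = Pow(Add(Add(-26, Mul(10, Mul(-5, Add(4, -21)))), Mul(-1, -4958965)), -1) = Pow(Add(Add(-26, Mul(10, Mul(-5, -17))), 4958965), -1) = Pow(Add(Add(-26, Mul(10, 85)), 4958965), -1) = Pow(Add(Add(-26, 850), 4958965), -1) = Pow(Add(824, 4958965), -1) = Pow(4959789, -1) = Rational(1, 4959789)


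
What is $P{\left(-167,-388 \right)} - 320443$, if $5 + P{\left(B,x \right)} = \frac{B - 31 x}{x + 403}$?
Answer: $- \frac{4794859}{15} \approx -3.1966 \cdot 10^{5}$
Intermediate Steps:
$P{\left(B,x \right)} = -5 + \frac{B - 31 x}{403 + x}$ ($P{\left(B,x \right)} = -5 + \frac{B - 31 x}{x + 403} = -5 + \frac{B - 31 x}{403 + x}$)
$P{\left(-167,-388 \right)} - 320443 = \frac{-2015 - 167 - -13968}{403 - 388} - 320443 = \frac{-2015 - 167 + 13968}{15} - 320443 = \frac{1}{15} \cdot 11786 - 320443 = \frac{11786}{15} - 320443 = - \frac{4794859}{15}$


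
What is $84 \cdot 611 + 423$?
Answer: $51747$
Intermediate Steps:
$84 \cdot 611 + 423 = 51324 + 423 = 51747$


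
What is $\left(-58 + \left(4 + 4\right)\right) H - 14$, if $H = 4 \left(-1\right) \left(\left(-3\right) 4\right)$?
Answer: $-2414$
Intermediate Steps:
$H = 48$ ($H = \left(-4\right) \left(-12\right) = 48$)
$\left(-58 + \left(4 + 4\right)\right) H - 14 = \left(-58 + \left(4 + 4\right)\right) 48 - 14 = \left(-58 + 8\right) 48 - 14 = \left(-50\right) 48 - 14 = -2400 - 14 = -2414$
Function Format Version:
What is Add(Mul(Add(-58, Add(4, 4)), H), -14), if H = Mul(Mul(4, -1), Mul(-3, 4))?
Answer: -2414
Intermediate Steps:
H = 48 (H = Mul(-4, -12) = 48)
Add(Mul(Add(-58, Add(4, 4)), H), -14) = Add(Mul(Add(-58, Add(4, 4)), 48), -14) = Add(Mul(Add(-58, 8), 48), -14) = Add(Mul(-50, 48), -14) = Add(-2400, -14) = -2414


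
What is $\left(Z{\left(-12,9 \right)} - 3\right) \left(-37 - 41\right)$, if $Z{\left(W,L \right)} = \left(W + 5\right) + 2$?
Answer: $624$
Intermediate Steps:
$Z{\left(W,L \right)} = 7 + W$ ($Z{\left(W,L \right)} = \left(5 + W\right) + 2 = 7 + W$)
$\left(Z{\left(-12,9 \right)} - 3\right) \left(-37 - 41\right) = \left(\left(7 - 12\right) - 3\right) \left(-37 - 41\right) = \left(-5 - 3\right) \left(-78\right) = \left(-8\right) \left(-78\right) = 624$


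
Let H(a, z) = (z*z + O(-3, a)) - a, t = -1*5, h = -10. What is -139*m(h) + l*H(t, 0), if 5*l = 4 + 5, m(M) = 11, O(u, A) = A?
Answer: -1529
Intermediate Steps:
l = 9/5 (l = (4 + 5)/5 = (⅕)*9 = 9/5 ≈ 1.8000)
t = -5
H(a, z) = z² (H(a, z) = (z*z + a) - a = (z² + a) - a = (a + z²) - a = z²)
-139*m(h) + l*H(t, 0) = -139*11 + (9/5)*0² = -1529 + (9/5)*0 = -1529 + 0 = -1529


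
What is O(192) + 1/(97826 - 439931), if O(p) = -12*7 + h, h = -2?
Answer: -29421031/342105 ≈ -86.000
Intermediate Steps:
O(p) = -86 (O(p) = -12*7 - 2 = -84 - 2 = -86)
O(192) + 1/(97826 - 439931) = -86 + 1/(97826 - 439931) = -86 + 1/(-342105) = -86 - 1/342105 = -29421031/342105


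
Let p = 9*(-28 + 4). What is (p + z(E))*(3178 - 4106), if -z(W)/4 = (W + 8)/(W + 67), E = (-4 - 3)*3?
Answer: 4586176/23 ≈ 1.9940e+5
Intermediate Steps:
E = -21 (E = -7*3 = -21)
p = -216 (p = 9*(-24) = -216)
z(W) = -4*(8 + W)/(67 + W) (z(W) = -4*(W + 8)/(W + 67) = -4*(8 + W)/(67 + W))
(p + z(E))*(3178 - 4106) = (-216 + 4*(-8 - 1*(-21))/(67 - 21))*(3178 - 4106) = (-216 + 4*(-8 + 21)/46)*(-928) = (-216 + 4*(1/46)*13)*(-928) = (-216 + 26/23)*(-928) = -4942/23*(-928) = 4586176/23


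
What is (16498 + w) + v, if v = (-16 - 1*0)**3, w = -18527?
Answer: -6125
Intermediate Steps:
v = -4096 (v = (-16 + 0)**3 = (-16)**3 = -4096)
(16498 + w) + v = (16498 - 18527) - 4096 = -2029 - 4096 = -6125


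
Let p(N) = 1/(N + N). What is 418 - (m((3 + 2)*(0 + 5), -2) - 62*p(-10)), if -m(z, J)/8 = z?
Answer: 6149/10 ≈ 614.90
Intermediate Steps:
p(N) = 1/(2*N)
m(z, J) = -8*z
418 - (m((3 + 2)*(0 + 5), -2) - 62*p(-10)) = 418 - (-8*(3 + 2)*(0 + 5) - 31/(-10)) = 418 - (-40*5 - 31*(-1)/10) = 418 - (-8*25 - 62*(-1/20)) = 418 - (-200 + 31/10) = 418 - 1*(-1969/10) = 418 + 1969/10 = 6149/10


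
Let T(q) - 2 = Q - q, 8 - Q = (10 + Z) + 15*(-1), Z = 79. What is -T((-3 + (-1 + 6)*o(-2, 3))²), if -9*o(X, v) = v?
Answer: 772/9 ≈ 85.778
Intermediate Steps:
o(X, v) = -v/9
Q = -66 (Q = 8 - ((10 + 79) + 15*(-1)) = 8 - (89 - 15) = 8 - 1*74 = 8 - 74 = -66)
T(q) = -64 - q (T(q) = 2 + (-66 - q) = -64 - q)
-T((-3 + (-1 + 6)*o(-2, 3))²) = -(-64 - (-3 + (-1 + 6)*(-⅑*3))²) = -(-64 - (-3 + 5*(-⅓))²) = -(-64 - (-3 - 5/3)²) = -(-64 - (-14/3)²) = -(-64 - 1*196/9) = -(-64 - 196/9) = -1*(-772/9) = 772/9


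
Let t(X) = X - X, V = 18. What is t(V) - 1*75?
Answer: -75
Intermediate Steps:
t(X) = 0
t(V) - 1*75 = 0 - 1*75 = 0 - 75 = -75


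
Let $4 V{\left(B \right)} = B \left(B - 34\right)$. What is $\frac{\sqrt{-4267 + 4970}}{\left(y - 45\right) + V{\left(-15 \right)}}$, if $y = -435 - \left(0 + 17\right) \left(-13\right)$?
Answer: $- \frac{4 \sqrt{703}}{301} \approx -0.35235$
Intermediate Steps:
$V{\left(B \right)} = \frac{B \left(-34 + B\right)}{4}$ ($V{\left(B \right)} = \frac{B \left(B - 34\right)}{4} = \frac{B \left(-34 + B\right)}{4}$)
$y = -214$ ($y = -435 - 17 \left(-13\right) = -435 - -221 = -435 + 221 = -214$)
$\frac{\sqrt{-4267 + 4970}}{\left(y - 45\right) + V{\left(-15 \right)}} = \frac{\sqrt{-4267 + 4970}}{\left(-214 - 45\right) + \frac{1}{4} \left(-15\right) \left(-34 - 15\right)} = \frac{\sqrt{703}}{-259 + \frac{1}{4} \left(-15\right) \left(-49\right)} = \frac{\sqrt{703}}{-259 + \frac{735}{4}} = \frac{\sqrt{703}}{- \frac{301}{4}} = \sqrt{703} \left(- \frac{4}{301}\right) = - \frac{4 \sqrt{703}}{301}$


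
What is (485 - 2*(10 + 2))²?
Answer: 212521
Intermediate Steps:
(485 - 2*(10 + 2))² = (485 - 2*12)² = (485 - 24)² = 461² = 212521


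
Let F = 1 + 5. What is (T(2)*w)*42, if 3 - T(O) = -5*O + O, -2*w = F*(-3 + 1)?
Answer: 2772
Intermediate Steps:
F = 6
w = 6 (w = -3*(-3 + 1) = -3*(-2) = -½*(-12) = 6)
T(O) = 3 + 4*O (T(O) = 3 - (-5*O + O) = 3 - (-4)*O = 3 + 4*O)
(T(2)*w)*42 = ((3 + 4*2)*6)*42 = ((3 + 8)*6)*42 = (11*6)*42 = 66*42 = 2772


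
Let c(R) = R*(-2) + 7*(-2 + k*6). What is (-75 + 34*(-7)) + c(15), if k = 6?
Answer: -105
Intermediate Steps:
c(R) = 238 - 2*R (c(R) = R*(-2) + 7*(-2 + 6*6) = -2*R + 7*(-2 + 36) = -2*R + 7*34 = -2*R + 238 = 238 - 2*R)
(-75 + 34*(-7)) + c(15) = (-75 + 34*(-7)) + (238 - 2*15) = (-75 - 238) + (238 - 30) = -313 + 208 = -105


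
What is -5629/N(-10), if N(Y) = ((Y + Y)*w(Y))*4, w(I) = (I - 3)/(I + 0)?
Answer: 433/8 ≈ 54.125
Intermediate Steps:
w(I) = (-3 + I)/I
N(Y) = -24 + 8*Y (N(Y) = ((Y + Y)*((-3 + Y)/Y))*4 = ((2*Y)*((-3 + Y)/Y))*4 = (-6 + 2*Y)*4 = -24 + 8*Y)
-5629/N(-10) = -5629/(-24 + 8*(-10)) = -5629/(-24 - 80) = -5629/(-104) = -5629*(-1/104) = 433/8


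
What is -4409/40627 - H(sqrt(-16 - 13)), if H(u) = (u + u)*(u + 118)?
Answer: 2351957/40627 - 236*I*sqrt(29) ≈ 57.891 - 1270.9*I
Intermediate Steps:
H(u) = 2*u*(118 + u) (H(u) = (2*u)*(118 + u) = 2*u*(118 + u))
-4409/40627 - H(sqrt(-16 - 13)) = -4409/40627 - 2*sqrt(-16 - 13)*(118 + sqrt(-16 - 13)) = -4409*1/40627 - 2*sqrt(-29)*(118 + sqrt(-29)) = -4409/40627 - 2*I*sqrt(29)*(118 + I*sqrt(29))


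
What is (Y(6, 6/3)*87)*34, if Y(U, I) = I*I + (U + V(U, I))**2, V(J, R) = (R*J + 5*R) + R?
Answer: 2674032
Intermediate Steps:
V(J, R) = 6*R + J*R (V(J, R) = (J*R + 5*R) + R = (5*R + J*R) + R = 6*R + J*R)
Y(U, I) = I**2 + (U + I*(6 + U))**2 (Y(U, I) = I*I + (U + I*(6 + U))**2 = I**2 + (U + I*(6 + U))**2)
(Y(6, 6/3)*87)*34 = (((6/3)**2 + (6 + (6/3)*(6 + 6))**2)*87)*34 = (((6*(1/3))**2 + (6 + (6*(1/3))*12)**2)*87)*34 = ((2**2 + (6 + 2*12)**2)*87)*34 = ((4 + (6 + 24)**2)*87)*34 = ((4 + 30**2)*87)*34 = ((4 + 900)*87)*34 = (904*87)*34 = 78648*34 = 2674032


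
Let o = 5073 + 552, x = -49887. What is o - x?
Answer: 55512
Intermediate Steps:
o = 5625
o - x = 5625 - 1*(-49887) = 5625 + 49887 = 55512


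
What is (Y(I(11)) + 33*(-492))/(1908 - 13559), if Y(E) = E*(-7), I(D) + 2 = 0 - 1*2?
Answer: 16208/11651 ≈ 1.3911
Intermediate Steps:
I(D) = -4 (I(D) = -2 + (0 - 1*2) = -2 + (0 - 2) = -2 - 2 = -4)
Y(E) = -7*E
(Y(I(11)) + 33*(-492))/(1908 - 13559) = (-7*(-4) + 33*(-492))/(1908 - 13559) = (28 - 16236)/(-11651) = -16208*(-1/11651) = 16208/11651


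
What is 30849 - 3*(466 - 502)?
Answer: 30957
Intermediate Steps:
30849 - 3*(466 - 502) = 30849 - 3*(-36) = 30849 - 1*(-108) = 30849 + 108 = 30957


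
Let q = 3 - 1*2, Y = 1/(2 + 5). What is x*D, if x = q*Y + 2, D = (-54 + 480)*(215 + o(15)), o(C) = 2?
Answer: 198090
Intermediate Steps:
Y = 1/7 ≈ 0.14286
q = 1 (q = 3 - 2 = 1)
D = 92442 (D = (-54 + 480)*(215 + 2) = 426*217 = 92442)
x = 15/7 (x = 1*(1/7) + 2 = 1/7 + 2 = 15/7 ≈ 2.1429)
x*D = (15/7)*92442 = 198090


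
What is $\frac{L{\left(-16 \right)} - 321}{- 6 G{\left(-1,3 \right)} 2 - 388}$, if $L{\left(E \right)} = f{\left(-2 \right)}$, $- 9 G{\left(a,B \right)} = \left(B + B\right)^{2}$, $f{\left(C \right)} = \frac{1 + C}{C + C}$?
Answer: $\frac{1283}{1360} \approx 0.94338$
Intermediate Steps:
$f{\left(C \right)} = \frac{1 + C}{2 C}$
$G{\left(a,B \right)} = - \frac{4 B^{2}}{9}$ ($G{\left(a,B \right)} = - \frac{\left(B + B\right)^{2}}{9} = - \frac{\left(2 B\right)^{2}}{9} = - \frac{4 B^{2}}{9}$)
$L{\left(E \right)} = \frac{1}{4}$ ($L{\left(E \right)} = \frac{1 - 2}{2 \left(-2\right)} = \frac{1}{2} \left(- \frac{1}{2}\right) \left(-1\right) = \frac{1}{4}$)
$\frac{L{\left(-16 \right)} - 321}{- 6 G{\left(-1,3 \right)} 2 - 388} = \frac{\frac{1}{4} - 321}{- 6 \left(- \frac{4 \cdot 3^{2}}{9}\right) 2 - 388} = - \frac{1283}{4 \left(- 6 \left(\left(- \frac{4}{9}\right) 9\right) 2 - 388\right)} = - \frac{1283}{4 \left(\left(-6\right) \left(-4\right) 2 - 388\right)} = - \frac{1283}{4 \left(24 \cdot 2 - 388\right)} = - \frac{1283}{4 \left(48 - 388\right)} = - \frac{1283}{4 \left(-340\right)} = \left(- \frac{1283}{4}\right) \left(- \frac{1}{340}\right) = \frac{1283}{1360}$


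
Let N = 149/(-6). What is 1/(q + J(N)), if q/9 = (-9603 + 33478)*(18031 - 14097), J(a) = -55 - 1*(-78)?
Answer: 1/845318273 ≈ 1.1830e-9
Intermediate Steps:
N = -149/6 (N = 149*(-1/6) = -149/6 ≈ -24.833)
J(a) = 23 (J(a) = -55 + 78 = 23)
q = 845318250 (q = 9*((-9603 + 33478)*(18031 - 14097)) = 9*(23875*3934) = 9*93924250 = 845318250)
1/(q + J(N)) = 1/(845318250 + 23) = 1/845318273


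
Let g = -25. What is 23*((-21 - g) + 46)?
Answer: 1150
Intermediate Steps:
23*((-21 - g) + 46) = 23*((-21 - 1*(-25)) + 46) = 23*((-21 + 25) + 46) = 23*(4 + 46) = 23*50 = 1150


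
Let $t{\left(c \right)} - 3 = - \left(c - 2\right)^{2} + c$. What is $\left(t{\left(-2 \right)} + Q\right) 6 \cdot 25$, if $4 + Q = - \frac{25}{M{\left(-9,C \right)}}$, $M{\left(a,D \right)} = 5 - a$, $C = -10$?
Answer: $- \frac{21825}{7} \approx -3117.9$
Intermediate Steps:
$Q = - \frac{81}{14}$ ($Q = -4 - \frac{25}{5 - -9} = -4 - \frac{25}{5 + 9} = -4 - \frac{25}{14} = - \frac{81}{14} \approx -5.7857$)
$t{\left(c \right)} = 3 + c - \left(-2 + c\right)^{2}$ ($t{\left(c \right)} = 3 + \left(- \left(c - 2\right)^{2} + c\right) = 3 + \left(- \left(-2 + c\right)^{2} + c\right) = 3 + \left(c - \left(-2 + c\right)^{2}\right) = 3 + c - \left(-2 + c\right)^{2}$)
$\left(t{\left(-2 \right)} + Q\right) 6 \cdot 25 = \left(\left(3 - 2 - \left(-2 - 2\right)^{2}\right) - \frac{81}{14}\right) 6 \cdot 25 = \left(\left(3 - 2 - \left(-4\right)^{2}\right) - \frac{81}{14}\right) 150 = \left(\left(3 - 2 - 16\right) - \frac{81}{14}\right) 150 = \left(-15 - \frac{81}{14}\right) 150 = \left(- \frac{291}{14}\right) 150 = - \frac{21825}{7}$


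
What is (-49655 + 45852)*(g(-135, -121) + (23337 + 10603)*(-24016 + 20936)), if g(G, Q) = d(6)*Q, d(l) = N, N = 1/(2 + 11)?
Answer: 5168116212963/13 ≈ 3.9755e+11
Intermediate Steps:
N = 1/13 ≈ 0.076923
d(l) = 1/13
g(G, Q) = Q/13
(-49655 + 45852)*(g(-135, -121) + (23337 + 10603)*(-24016 + 20936)) = (-49655 + 45852)*((1/13)*(-121) + (23337 + 10603)*(-24016 + 20936)) = -3803*(-121/13 + 33940*(-3080)) = -3803*(-121/13 - 104535200) = -3803*(-1358957721/13) = 5168116212963/13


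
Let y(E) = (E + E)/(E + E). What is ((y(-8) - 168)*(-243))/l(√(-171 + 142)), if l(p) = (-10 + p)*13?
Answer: -135270/559 - 13527*I*√29/559 ≈ -241.99 - 130.31*I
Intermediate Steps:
y(E) = 1 (y(E) = (2*E)/((2*E)) = (2*E)*(1/(2*E)) = 1)
l(p) = -130 + 13*p
((y(-8) - 168)*(-243))/l(√(-171 + 142)) = ((1 - 168)*(-243))/(-130 + 13*√(-171 + 142)) = (-167*(-243))/(-130 + 13*√(-29)) = 40581/(-130 + 13*(I*√29)) = 40581/(-130 + 13*I*√29)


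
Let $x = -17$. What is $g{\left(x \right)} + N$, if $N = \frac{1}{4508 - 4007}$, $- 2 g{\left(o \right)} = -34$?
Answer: $\frac{8518}{501} \approx 17.002$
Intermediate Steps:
$g{\left(o \right)} = 17$ ($g{\left(o \right)} = \left(- \frac{1}{2}\right) \left(-34\right) = 17$)
$N = \frac{1}{501} \approx 0.001996$
$g{\left(x \right)} + N = 17 + \frac{1}{501} = \frac{8518}{501}$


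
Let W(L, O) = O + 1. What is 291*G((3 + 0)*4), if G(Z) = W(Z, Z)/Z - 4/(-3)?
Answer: 2813/4 ≈ 703.25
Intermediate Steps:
W(L, O) = 1 + O
G(Z) = 4/3 + (1 + Z)/Z (G(Z) = (1 + Z)/Z - 4/(-3) = (1 + Z)/Z - 4*(-1/3) = (1 + Z)/Z + 4/3 = 4/3 + (1 + Z)/Z)
291*G((3 + 0)*4) = 291*(7/3 + 1/((3 + 0)*4)) = 291*(7/3 + 1/(3*4)) = 291*(7/3 + 1/12) = 291*(29/12) = 2813/4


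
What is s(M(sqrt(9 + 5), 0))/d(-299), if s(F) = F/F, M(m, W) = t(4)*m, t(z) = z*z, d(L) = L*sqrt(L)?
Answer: I*sqrt(299)/89401 ≈ 0.00019342*I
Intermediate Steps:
d(L) = L**(3/2)
t(z) = z**2
M(m, W) = 16*m (M(m, W) = 4**2*m = 16*m)
s(F) = 1
s(M(sqrt(9 + 5), 0))/d(-299) = 1/(-299)**(3/2) = 1/(-299*I*sqrt(299)) = 1*(I*sqrt(299)/89401) = I*sqrt(299)/89401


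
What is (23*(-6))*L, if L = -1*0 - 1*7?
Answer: 966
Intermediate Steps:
L = -7 (L = 0 - 7 = -7)
(23*(-6))*L = (23*(-6))*(-7) = -138*(-7) = 966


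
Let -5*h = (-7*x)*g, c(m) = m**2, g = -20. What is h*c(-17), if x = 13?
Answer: -105196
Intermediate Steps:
h = -364 (h = -(-7*13)*(-20)/5 = -(-91)*(-20)/5 = -1/5*1820 = -364)
h*c(-17) = -364*(-17)**2 = -364*289 = -105196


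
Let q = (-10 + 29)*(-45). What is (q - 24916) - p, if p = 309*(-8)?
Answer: -23299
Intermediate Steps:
q = -855 (q = 19*(-45) = -855)
p = -2472
(q - 24916) - p = (-855 - 24916) - 1*(-2472) = -25771 + 2472 = -23299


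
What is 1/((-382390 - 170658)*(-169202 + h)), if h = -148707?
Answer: 1/175818936632 ≈ 5.6877e-12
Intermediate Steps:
1/((-382390 - 170658)*(-169202 + h)) = 1/((-382390 - 170658)*(-169202 - 148707)) = 1/(-553048*(-317909)) = 1/175818936632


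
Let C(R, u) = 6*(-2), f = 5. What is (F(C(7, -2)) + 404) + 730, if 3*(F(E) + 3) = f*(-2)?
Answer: 3383/3 ≈ 1127.7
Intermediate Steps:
C(R, u) = -12
F(E) = -19/3 (F(E) = -3 + (5*(-2))/3 = -3 + (⅓)*(-10) = -3 - 10/3 = -19/3)
(F(C(7, -2)) + 404) + 730 = (-19/3 + 404) + 730 = 1193/3 + 730 = 3383/3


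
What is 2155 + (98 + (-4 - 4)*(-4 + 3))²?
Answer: 13391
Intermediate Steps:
2155 + (98 + (-4 - 4)*(-4 + 3))² = 2155 + (98 - 8*(-1))² = 2155 + (98 + 8)² = 2155 + 106² = 2155 + 11236 = 13391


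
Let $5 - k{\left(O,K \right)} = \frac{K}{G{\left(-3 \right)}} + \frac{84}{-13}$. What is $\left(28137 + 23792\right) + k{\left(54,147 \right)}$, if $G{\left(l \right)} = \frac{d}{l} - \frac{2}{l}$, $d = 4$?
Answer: $\frac{1356185}{26} \approx 52161.0$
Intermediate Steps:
$G{\left(l \right)} = \frac{2}{l}$ ($G{\left(l \right)} = \frac{4}{l} - \frac{2}{l} = \frac{2}{l}$)
$k{\left(O,K \right)} = \frac{149}{13} + \frac{3 K}{2}$ ($k{\left(O,K \right)} = 5 - \left(\frac{K}{2 \frac{1}{-3}} + \frac{84}{-13}\right) = 5 - \left(\frac{K}{2 \left(- \frac{1}{3}\right)} + 84 \left(- \frac{1}{13}\right)\right) = 5 - \left(\frac{K}{- \frac{2}{3}} - \frac{84}{13}\right) = 5 - \left(K \left(- \frac{3}{2}\right) - \frac{84}{13}\right) = 5 - \left(- \frac{3 K}{2} - \frac{84}{13}\right) = 5 - \left(- \frac{84}{13} - \frac{3 K}{2}\right) = 5 + \left(\frac{84}{13} + \frac{3 K}{2}\right) = \frac{149}{13} + \frac{3 K}{2}$)
$\left(28137 + 23792\right) + k{\left(54,147 \right)} = \left(28137 + 23792\right) + \left(\frac{149}{13} + \frac{3}{2} \cdot 147\right) = 51929 + \left(\frac{149}{13} + \frac{441}{2}\right) = 51929 + \frac{6031}{26} = \frac{1356185}{26}$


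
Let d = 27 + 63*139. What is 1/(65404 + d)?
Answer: 1/74188 ≈ 1.3479e-5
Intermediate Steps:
d = 8784 (d = 27 + 8757 = 8784)
1/(65404 + d) = 1/(65404 + 8784) = 1/74188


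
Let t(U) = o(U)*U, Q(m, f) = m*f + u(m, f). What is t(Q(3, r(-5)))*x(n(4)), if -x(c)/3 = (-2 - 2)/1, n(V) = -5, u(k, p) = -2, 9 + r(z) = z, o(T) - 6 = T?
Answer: 20064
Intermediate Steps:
o(T) = 6 + T
r(z) = -9 + z
Q(m, f) = -2 + f*m (Q(m, f) = m*f - 2 = f*m - 2 = -2 + f*m)
x(c) = 12 (x(c) = -3*(-2 - 2)/1 = -(-12) = -3*(-4) = 12)
t(U) = U*(6 + U) (t(U) = (6 + U)*U = U*(6 + U))
t(Q(3, r(-5)))*x(n(4)) = ((-2 + (-9 - 5)*3)*(6 + (-2 + (-9 - 5)*3)))*12 = ((-2 - 14*3)*(6 + (-2 - 14*3)))*12 = ((-2 - 42)*(6 + (-2 - 42)))*12 = -44*(6 - 44)*12 = -44*(-38)*12 = 1672*12 = 20064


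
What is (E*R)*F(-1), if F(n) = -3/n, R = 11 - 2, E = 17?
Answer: 459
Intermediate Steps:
R = 9
(E*R)*F(-1) = (17*9)*(-3/(-1)) = 153*(-3*(-1)) = 153*3 = 459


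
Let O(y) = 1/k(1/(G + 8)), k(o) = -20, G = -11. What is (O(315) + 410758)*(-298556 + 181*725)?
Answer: -1374650770629/20 ≈ -6.8733e+10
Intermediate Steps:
O(y) = -1/20 (O(y) = 1/(-20) = -1/20)
(O(315) + 410758)*(-298556 + 181*725) = (-1/20 + 410758)*(-298556 + 181*725) = 8215159*(-298556 + 131225)/20 = (8215159/20)*(-167331) = -1374650770629/20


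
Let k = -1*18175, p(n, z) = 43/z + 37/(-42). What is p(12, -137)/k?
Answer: 275/4183158 ≈ 6.5740e-5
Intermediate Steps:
p(n, z) = -37/42 + 43/z (p(n, z) = 43/z + 37*(-1/42) = 43/z - 37/42 = -37/42 + 43/z)
k = -18175
p(12, -137)/k = (-37/42 + 43/(-137))/(-18175) = (-37/42 + 43*(-1/137))*(-1/18175) = (-37/42 - 43/137)*(-1/18175) = -6875/5754*(-1/18175) = 275/4183158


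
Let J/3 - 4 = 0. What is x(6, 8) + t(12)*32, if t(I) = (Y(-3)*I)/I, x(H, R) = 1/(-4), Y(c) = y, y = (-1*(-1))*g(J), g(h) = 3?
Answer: 383/4 ≈ 95.750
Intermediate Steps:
J = 12 (J = 12 + 3*0 = 12 + 0 = 12)
y = 3 (y = -1*(-1)*3 = 1*3 = 3)
Y(c) = 3
x(H, R) = -¼ (x(H, R) = 1*(-¼) = -¼)
t(I) = 3 (t(I) = (3*I)/I = 3)
x(6, 8) + t(12)*32 = -¼ + 3*32 = -¼ + 96 = 383/4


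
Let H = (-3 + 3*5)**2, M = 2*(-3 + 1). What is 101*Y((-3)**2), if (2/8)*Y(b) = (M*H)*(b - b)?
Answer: 0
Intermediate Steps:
M = -4 (M = 2*(-2) = -4)
H = 144 (H = (-3 + 15)**2 = 12**2 = 144)
Y(b) = 0 (Y(b) = 4*((-4*144)*(b - b)) = 4*(-576*0) = 4*0 = 0)
101*Y((-3)**2) = 101*0 = 0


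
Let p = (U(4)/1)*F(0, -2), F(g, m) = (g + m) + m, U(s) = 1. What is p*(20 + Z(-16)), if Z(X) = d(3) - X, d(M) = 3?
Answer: -156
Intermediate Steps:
F(g, m) = g + 2*m
Z(X) = 3 - X
p = -4 (p = (1/1)*(0 + 2*(-2)) = (1*1)*(0 - 4) = 1*(-4) = -4)
p*(20 + Z(-16)) = -4*(20 + (3 - 1*(-16))) = -4*(20 + (3 + 16)) = -4*(20 + 19) = -4*39 = -156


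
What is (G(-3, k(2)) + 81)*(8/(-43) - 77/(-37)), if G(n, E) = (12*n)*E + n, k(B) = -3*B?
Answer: 886410/1591 ≈ 557.14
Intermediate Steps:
G(n, E) = n + 12*E*n (G(n, E) = 12*E*n + n = n + 12*E*n)
(G(-3, k(2)) + 81)*(8/(-43) - 77/(-37)) = (-3*(1 + 12*(-3*2)) + 81)*(8/(-43) - 77/(-37)) = (-3*(1 + 12*(-6)) + 81)*(8*(-1/43) - 77*(-1/37)) = (-3*(1 - 72) + 81)*(-8/43 + 77/37) = (-3*(-71) + 81)*(3015/1591) = (213 + 81)*(3015/1591) = 294*(3015/1591) = 886410/1591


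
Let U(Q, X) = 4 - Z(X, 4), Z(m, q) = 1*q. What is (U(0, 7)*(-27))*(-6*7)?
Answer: 0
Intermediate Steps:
Z(m, q) = q
U(Q, X) = 0 (U(Q, X) = 4 - 1*4 = 4 - 4 = 0)
(U(0, 7)*(-27))*(-6*7) = (0*(-27))*(-6*7) = 0*(-42) = 0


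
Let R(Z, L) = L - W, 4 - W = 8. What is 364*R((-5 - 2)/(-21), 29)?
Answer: 12012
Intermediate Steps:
W = -4 (W = 4 - 1*8 = 4 - 8 = -4)
R(Z, L) = 4 + L (R(Z, L) = L - 1*(-4) = L + 4 = 4 + L)
364*R((-5 - 2)/(-21), 29) = 364*(4 + 29) = 364*33 = 12012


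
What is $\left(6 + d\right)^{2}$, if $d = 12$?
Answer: $324$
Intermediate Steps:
$\left(6 + d\right)^{2} = \left(6 + 12\right)^{2} = 18^{2} = 324$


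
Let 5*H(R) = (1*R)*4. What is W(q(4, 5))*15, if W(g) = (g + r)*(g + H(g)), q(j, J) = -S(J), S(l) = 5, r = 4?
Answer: 135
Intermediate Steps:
H(R) = 4*R/5 (H(R) = ((1*R)*4)/5 = (R*4)/5 = (4*R)/5 = 4*R/5)
q(j, J) = -5 (q(j, J) = -1*5 = -5)
W(g) = 9*g*(4 + g)/5 (W(g) = (g + 4)*(g + 4*g/5) = (4 + g)*(9*g/5) = 9*g*(4 + g)/5)
W(q(4, 5))*15 = ((9/5)*(-5)*(4 - 5))*15 = ((9/5)*(-5)*(-1))*15 = 9*15 = 135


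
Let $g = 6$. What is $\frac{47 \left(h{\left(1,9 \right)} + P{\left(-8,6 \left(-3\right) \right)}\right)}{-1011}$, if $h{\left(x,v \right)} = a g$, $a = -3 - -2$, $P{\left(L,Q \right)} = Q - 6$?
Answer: $\frac{470}{337} \approx 1.3947$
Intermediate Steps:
$P{\left(L,Q \right)} = -6 + Q$ ($P{\left(L,Q \right)} = Q - 6 = -6 + Q$)
$a = -1$ ($a = -3 + 2 = -1$)
$h{\left(x,v \right)} = -6$ ($h{\left(x,v \right)} = \left(-1\right) 6 = -6$)
$\frac{47 \left(h{\left(1,9 \right)} + P{\left(-8,6 \left(-3\right) \right)}\right)}{-1011} = \frac{47 \left(-6 + \left(-6 + 6 \left(-3\right)\right)\right)}{-1011} = 47 \left(-6 - 24\right) \left(- \frac{1}{1011}\right) = 47 \left(-30\right) \left(- \frac{1}{1011}\right) = \left(-1410\right) \left(- \frac{1}{1011}\right) = \frac{470}{337}$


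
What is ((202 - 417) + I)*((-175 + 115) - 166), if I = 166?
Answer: 11074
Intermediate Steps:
((202 - 417) + I)*((-175 + 115) - 166) = ((202 - 417) + 166)*((-175 + 115) - 166) = (-215 + 166)*(-60 - 166) = -49*(-226) = 11074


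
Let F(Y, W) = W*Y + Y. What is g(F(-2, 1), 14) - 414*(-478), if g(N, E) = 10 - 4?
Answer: 197898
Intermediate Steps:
F(Y, W) = Y + W*Y
g(N, E) = 6
g(F(-2, 1), 14) - 414*(-478) = 6 - 414*(-478) = 6 + 197892 = 197898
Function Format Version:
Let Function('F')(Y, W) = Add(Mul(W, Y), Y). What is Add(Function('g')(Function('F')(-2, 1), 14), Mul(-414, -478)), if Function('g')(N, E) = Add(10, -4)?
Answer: 197898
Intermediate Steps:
Function('F')(Y, W) = Add(Y, Mul(W, Y))
Function('g')(N, E) = 6
Add(Function('g')(Function('F')(-2, 1), 14), Mul(-414, -478)) = Add(6, Mul(-414, -478)) = Add(6, 197892) = 197898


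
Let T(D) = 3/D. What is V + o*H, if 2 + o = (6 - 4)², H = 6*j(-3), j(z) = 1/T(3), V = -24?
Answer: -12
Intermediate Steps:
j(z) = 1 (j(z) = 1/(3/3) = 1/(3*(⅓)) = 1/1 = 1)
H = 6 (H = 6*1 = 6)
o = 2 (o = -2 + (6 - 4)² = -2 + 2² = -2 + 4 = 2)
V + o*H = -24 + 2*6 = -24 + 12 = -12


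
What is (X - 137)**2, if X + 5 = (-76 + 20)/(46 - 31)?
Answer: 4778596/225 ≈ 21238.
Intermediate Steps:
X = -131/15 (X = -5 + (-76 + 20)/(46 - 31) = -5 - 56/15 = -131/15 ≈ -8.7333)
(X - 137)**2 = (-131/15 - 137)**2 = (-2186/15)**2 = 4778596/225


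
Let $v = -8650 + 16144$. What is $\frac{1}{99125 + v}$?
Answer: $\frac{1}{106619} \approx 9.3792 \cdot 10^{-6}$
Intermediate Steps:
$v = 7494$
$\frac{1}{99125 + v} = \frac{1}{99125 + 7494} = \frac{1}{106619}$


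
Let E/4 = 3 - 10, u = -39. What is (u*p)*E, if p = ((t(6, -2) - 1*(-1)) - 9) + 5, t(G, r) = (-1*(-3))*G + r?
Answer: 14196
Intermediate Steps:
E = -28 (E = 4*(3 - 10) = 4*(-7) = -28)
t(G, r) = r + 3*G (t(G, r) = 3*G + r = r + 3*G)
p = 13 (p = (((-2 + 3*6) - 1*(-1)) - 9) + 5 = (((-2 + 18) + 1) - 9) + 5 = ((16 + 1) - 9) + 5 = (17 - 9) + 5 = 8 + 5 = 13)
(u*p)*E = -39*13*(-28) = -507*(-28) = 14196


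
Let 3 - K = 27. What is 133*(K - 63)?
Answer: -11571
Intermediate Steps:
K = -24 (K = 3 - 1*27 = 3 - 27 = -24)
133*(K - 63) = 133*(-24 - 63) = 133*(-87) = -11571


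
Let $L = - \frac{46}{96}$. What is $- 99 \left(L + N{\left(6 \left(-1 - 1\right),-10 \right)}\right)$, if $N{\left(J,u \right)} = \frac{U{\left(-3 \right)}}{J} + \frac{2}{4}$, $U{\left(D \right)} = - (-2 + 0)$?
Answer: $\frac{231}{16} \approx 14.438$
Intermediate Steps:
$L = - \frac{23}{48}$ ($L = \left(-46\right) \frac{1}{96} = - \frac{23}{48} \approx -0.47917$)
$U{\left(D \right)} = 2$ ($U{\left(D \right)} = \left(-1\right) \left(-2\right) = 2$)
$N{\left(J,u \right)} = \frac{1}{2} + \frac{2}{J}$ ($N{\left(J,u \right)} = \frac{2}{J} + \frac{2}{4} = \frac{2}{J} + 2 \cdot \frac{1}{4} = \frac{2}{J} + \frac{1}{2} = \frac{1}{2} + \frac{2}{J}$)
$- 99 \left(L + N{\left(6 \left(-1 - 1\right),-10 \right)}\right) = - 99 \left(- \frac{23}{48} + \frac{4 + 6 \left(-1 - 1\right)}{2 \cdot 6 \left(-1 - 1\right)}\right) = - 99 \left(- \frac{23}{48} + \frac{4 + 6 \left(-2\right)}{2 \cdot 6 \left(-2\right)}\right) = - 99 \left(- \frac{23}{48} + \frac{4 - 12}{2 \left(-12\right)}\right) = - 99 \left(- \frac{23}{48} + \frac{1}{2} \left(- \frac{1}{12}\right) \left(-8\right)\right) = - 99 \left(- \frac{23}{48} + \frac{1}{3}\right) = \left(-99\right) \left(- \frac{7}{48}\right) = \frac{231}{16}$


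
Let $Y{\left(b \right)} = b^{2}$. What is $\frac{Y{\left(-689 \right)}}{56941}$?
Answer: $\frac{474721}{56941} \approx 8.3371$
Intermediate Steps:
$\frac{Y{\left(-689 \right)}}{56941} = \frac{\left(-689\right)^{2}}{56941} = 474721 \cdot \frac{1}{56941} = \frac{474721}{56941}$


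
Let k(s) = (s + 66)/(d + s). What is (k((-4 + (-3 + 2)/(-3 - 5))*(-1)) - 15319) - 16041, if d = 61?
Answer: -16275281/519 ≈ -31359.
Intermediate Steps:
k(s) = (66 + s)/(61 + s) (k(s) = (s + 66)/(61 + s) = (66 + s)/(61 + s))
(k((-4 + (-3 + 2)/(-3 - 5))*(-1)) - 15319) - 16041 = ((66 + (-4 + (-3 + 2)/(-3 - 5))*(-1))/(61 + (-4 + (-3 + 2)/(-3 - 5))*(-1)) - 15319) - 16041 = ((66 + (-4 - 1/(-8))*(-1))/(61 + (-4 - 1/(-8))*(-1)) - 15319) - 16041 = ((66 + (-4 - 1*(-⅛))*(-1))/(61 + (-4 - 1*(-⅛))*(-1)) - 15319) - 16041 = ((66 + (-4 + ⅛)*(-1))/(61 + (-4 + ⅛)*(-1)) - 15319) - 16041 = ((66 - 31/8*(-1))/(61 - 31/8*(-1)) - 15319) - 16041 = ((66 + 31/8)/(61 + 31/8) - 15319) - 16041 = ((559/8)/(519/8) - 15319) - 16041 = ((8/519)*(559/8) - 15319) - 16041 = (559/519 - 15319) - 16041 = -7950002/519 - 16041 = -16275281/519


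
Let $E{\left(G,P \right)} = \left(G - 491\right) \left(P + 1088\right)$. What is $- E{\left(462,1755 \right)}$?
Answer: $82447$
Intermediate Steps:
$E{\left(G,P \right)} = \left(-491 + G\right) \left(1088 + P\right)$
$- E{\left(462,1755 \right)} = - (-534208 - 861705 + 1088 \cdot 462 + 462 \cdot 1755) = - (-534208 - 861705 + 502656 + 810810) = \left(-1\right) \left(-82447\right) = 82447$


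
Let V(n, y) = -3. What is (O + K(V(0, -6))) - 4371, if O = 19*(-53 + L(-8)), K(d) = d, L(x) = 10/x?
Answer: -21619/4 ≈ -5404.8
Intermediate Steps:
O = -4123/4 (O = 19*(-53 + 10/(-8)) = 19*(-53 + 10*(-1/8)) = 19*(-53 - 5/4) = 19*(-217/4) = -4123/4 ≈ -1030.8)
(O + K(V(0, -6))) - 4371 = (-4123/4 - 3) - 4371 = -4135/4 - 4371 = -21619/4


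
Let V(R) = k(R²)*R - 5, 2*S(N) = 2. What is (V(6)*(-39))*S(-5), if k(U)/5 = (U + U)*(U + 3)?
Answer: -3285165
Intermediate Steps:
k(U) = 10*U*(3 + U) (k(U) = 5*((U + U)*(U + 3)) = 5*((2*U)*(3 + U)) = 5*(2*U*(3 + U)) = 10*U*(3 + U))
S(N) = 1 (S(N) = (½)*2 = 1)
V(R) = -5 + 10*R³*(3 + R²) (V(R) = (10*R²*(3 + R²))*R - 5 = 10*R³*(3 + R²) - 5 = -5 + 10*R³*(3 + R²))
(V(6)*(-39))*S(-5) = ((-5 + 10*6⁵ + 30*6³)*(-39))*1 = ((-5 + 10*7776 + 30*216)*(-39))*1 = ((-5 + 77760 + 6480)*(-39))*1 = (84235*(-39))*1 = -3285165*1 = -3285165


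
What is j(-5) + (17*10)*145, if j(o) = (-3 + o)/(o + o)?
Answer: 123254/5 ≈ 24651.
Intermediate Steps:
j(o) = (-3 + o)/(2*o) (j(o) = (-3 + o)/((2*o)) = (-3 + o)*(1/(2*o)) = (-3 + o)/(2*o))
j(-5) + (17*10)*145 = (½)*(-3 - 5)/(-5) + (17*10)*145 = (½)*(-⅕)*(-8) + 170*145 = ⅘ + 24650 = 123254/5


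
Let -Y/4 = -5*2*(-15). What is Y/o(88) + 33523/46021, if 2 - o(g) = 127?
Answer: 1272119/230105 ≈ 5.5284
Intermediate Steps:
Y = -600 (Y = -4*(-5*2)*(-15) = -(-40)*(-15) = -4*150 = -600)
o(g) = -125 (o(g) = 2 - 1*127 = 2 - 127 = -125)
Y/o(88) + 33523/46021 = -600/(-125) + 33523/46021 = -600*(-1/125) + 33523*(1/46021) = 24/5 + 33523/46021 = 1272119/230105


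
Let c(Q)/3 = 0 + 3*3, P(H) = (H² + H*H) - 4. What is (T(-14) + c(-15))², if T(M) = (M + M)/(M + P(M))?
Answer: 25351225/34969 ≈ 724.96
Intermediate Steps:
P(H) = -4 + 2*H² (P(H) = (H² + H²) - 4 = 2*H² - 4 = -4 + 2*H²)
c(Q) = 27 (c(Q) = 3*(0 + 3*3) = 3*(0 + 9) = 3*9 = 27)
T(M) = 2*M/(-4 + M + 2*M²) (T(M) = (M + M)/(M + (-4 + 2*M²)) = (2*M)/(-4 + M + 2*M²) = 2*M/(-4 + M + 2*M²))
(T(-14) + c(-15))² = (2*(-14)/(-4 - 14 + 2*(-14)²) + 27)² = (2*(-14)/(-4 - 14 + 2*196) + 27)² = (2*(-14)/(-4 - 14 + 392) + 27)² = (2*(-14)/374 + 27)² = (2*(-14)*(1/374) + 27)² = (-14/187 + 27)² = (5035/187)² = 25351225/34969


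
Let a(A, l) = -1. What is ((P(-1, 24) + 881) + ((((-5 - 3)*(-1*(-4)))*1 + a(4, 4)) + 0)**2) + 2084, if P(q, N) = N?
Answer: 4078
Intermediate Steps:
((P(-1, 24) + 881) + ((((-5 - 3)*(-1*(-4)))*1 + a(4, 4)) + 0)**2) + 2084 = ((24 + 881) + ((((-5 - 3)*(-1*(-4)))*1 - 1) + 0)**2) + 2084 = (905 + ((-8*4*1 - 1) + 0)**2) + 2084 = (905 + ((-32*1 - 1) + 0)**2) + 2084 = (905 + ((-32 - 1) + 0)**2) + 2084 = (905 + (-33 + 0)**2) + 2084 = (905 + (-33)**2) + 2084 = (905 + 1089) + 2084 = 1994 + 2084 = 4078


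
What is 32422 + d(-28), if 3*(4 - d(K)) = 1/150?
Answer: 14591699/450 ≈ 32426.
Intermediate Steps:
d(K) = 1799/450 (d(K) = 4 - ⅓/150 = 4 - ⅓*1/150 = 4 - 1/450 = 1799/450)
32422 + d(-28) = 32422 + 1799/450 = 14591699/450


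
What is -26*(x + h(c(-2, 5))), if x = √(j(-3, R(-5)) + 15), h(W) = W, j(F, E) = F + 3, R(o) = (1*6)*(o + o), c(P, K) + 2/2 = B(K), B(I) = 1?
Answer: -26*√15 ≈ -100.70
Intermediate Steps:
c(P, K) = 0 (c(P, K) = -1 + 1 = 0)
R(o) = 12*o (R(o) = 6*(2*o) = 12*o)
j(F, E) = 3 + F
x = √15 (x = √((3 - 3) + 15) = √(0 + 15) = √15 ≈ 3.8730)
-26*(x + h(c(-2, 5))) = -26*(√15 + 0) = -26*√15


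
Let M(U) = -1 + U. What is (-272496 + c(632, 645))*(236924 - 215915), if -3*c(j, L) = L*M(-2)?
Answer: -5711317659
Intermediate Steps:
c(j, L) = L (c(j, L) = -L*(-1 - 2)/3 = -L*(-3)/3 = -(-1)*L = L)
(-272496 + c(632, 645))*(236924 - 215915) = (-272496 + 645)*(236924 - 215915) = -271851*21009 = -5711317659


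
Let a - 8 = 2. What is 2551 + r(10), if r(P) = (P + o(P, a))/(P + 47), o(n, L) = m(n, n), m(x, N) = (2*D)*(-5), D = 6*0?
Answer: 145417/57 ≈ 2551.2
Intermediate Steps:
a = 10 (a = 8 + 2 = 10)
D = 0
m(x, N) = 0 (m(x, N) = (2*0)*(-5) = 0*(-5) = 0)
o(n, L) = 0
r(P) = P/(47 + P) (r(P) = (P + 0)/(P + 47) = P/(47 + P))
2551 + r(10) = 2551 + 10/(47 + 10) = 2551 + 10/57 = 145417/57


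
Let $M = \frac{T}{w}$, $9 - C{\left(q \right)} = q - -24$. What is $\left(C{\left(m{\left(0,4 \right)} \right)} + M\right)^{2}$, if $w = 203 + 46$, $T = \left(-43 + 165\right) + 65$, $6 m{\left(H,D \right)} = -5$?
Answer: $\frac{4959529}{27556} \approx 179.98$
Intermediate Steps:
$m{\left(H,D \right)} = - \frac{5}{6}$ ($m{\left(H,D \right)} = \frac{1}{6} \left(-5\right) = - \frac{5}{6}$)
$T = 187$ ($T = 122 + 65 = 187$)
$C{\left(q \right)} = -15 - q$ ($C{\left(q \right)} = 9 - \left(q - -24\right) = 9 - \left(q + 24\right) = 9 - \left(24 + q\right) = -15 - q$)
$w = 249$
$M = \frac{187}{249} \approx 0.751$
$\left(C{\left(m{\left(0,4 \right)} \right)} + M\right)^{2} = \left(\left(-15 - - \frac{5}{6}\right) + \frac{187}{249}\right)^{2} = \left(\left(-15 + \frac{5}{6}\right) + \frac{187}{249}\right)^{2} = \left(- \frac{85}{6} + \frac{187}{249}\right)^{2} = \left(- \frac{2227}{166}\right)^{2} = \frac{4959529}{27556}$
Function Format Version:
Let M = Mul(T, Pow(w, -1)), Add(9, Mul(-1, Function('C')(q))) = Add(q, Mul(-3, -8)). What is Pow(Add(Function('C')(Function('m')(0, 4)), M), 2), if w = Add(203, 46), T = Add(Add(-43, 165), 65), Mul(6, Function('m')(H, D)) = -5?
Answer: Rational(4959529, 27556) ≈ 179.98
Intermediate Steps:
Function('m')(H, D) = Rational(-5, 6) (Function('m')(H, D) = Mul(Rational(1, 6), -5) = Rational(-5, 6))
T = 187 (T = Add(122, 65) = 187)
Function('C')(q) = Add(-15, Mul(-1, q)) (Function('C')(q) = Add(9, Mul(-1, Add(q, Mul(-3, -8)))) = Add(9, Mul(-1, Add(q, 24))) = Add(9, Mul(-1, Add(24, q))) = Add(9, Add(-24, Mul(-1, q))) = Add(-15, Mul(-1, q)))
w = 249
M = Rational(187, 249) (M = Mul(187, Pow(249, -1)) = Mul(187, Rational(1, 249)) = Rational(187, 249) ≈ 0.75100)
Pow(Add(Function('C')(Function('m')(0, 4)), M), 2) = Pow(Add(Add(-15, Mul(-1, Rational(-5, 6))), Rational(187, 249)), 2) = Pow(Add(Add(-15, Rational(5, 6)), Rational(187, 249)), 2) = Pow(Add(Rational(-85, 6), Rational(187, 249)), 2) = Pow(Rational(-2227, 166), 2) = Rational(4959529, 27556)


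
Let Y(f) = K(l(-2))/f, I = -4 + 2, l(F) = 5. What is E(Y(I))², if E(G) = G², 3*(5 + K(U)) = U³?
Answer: 9150625/81 ≈ 1.1297e+5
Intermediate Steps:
K(U) = -5 + U³/3
I = -2
Y(f) = 110/(3*f) (Y(f) = (-5 + (⅓)*5³)/f = (-5 + (⅓)*125)/f = (-5 + 125/3)/f = 110/(3*f))
E(Y(I))² = (((110/3)/(-2))²)² = (((110/3)*(-½))²)² = ((-55/3)²)² = (3025/9)² = 9150625/81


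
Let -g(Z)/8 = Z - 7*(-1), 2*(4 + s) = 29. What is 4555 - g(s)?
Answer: 4695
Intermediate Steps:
s = 21/2 (s = -4 + (½)*29 = -4 + 29/2 = 21/2 ≈ 10.500)
g(Z) = -56 - 8*Z (g(Z) = -8*(Z - 7*(-1)) = -8*(Z + 7) = -8*(7 + Z) = -56 - 8*Z)
4555 - g(s) = 4555 - (-56 - 8*21/2) = 4555 - (-56 - 84) = 4555 - 1*(-140) = 4555 + 140 = 4695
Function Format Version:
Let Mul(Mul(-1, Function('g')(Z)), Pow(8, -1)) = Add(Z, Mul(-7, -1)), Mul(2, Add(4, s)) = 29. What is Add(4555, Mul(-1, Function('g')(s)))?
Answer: 4695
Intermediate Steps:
s = Rational(21, 2) (s = Add(-4, Mul(Rational(1, 2), 29)) = Add(-4, Rational(29, 2)) = Rational(21, 2) ≈ 10.500)
Function('g')(Z) = Add(-56, Mul(-8, Z)) (Function('g')(Z) = Mul(-8, Add(Z, Mul(-7, -1))) = Mul(-8, Add(Z, 7)) = Mul(-8, Add(7, Z)) = Add(-56, Mul(-8, Z)))
Add(4555, Mul(-1, Function('g')(s))) = Add(4555, Mul(-1, Add(-56, Mul(-8, Rational(21, 2))))) = Add(4555, Mul(-1, Add(-56, -84))) = Add(4555, Mul(-1, -140)) = Add(4555, 140) = 4695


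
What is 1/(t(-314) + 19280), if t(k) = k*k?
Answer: 1/117876 ≈ 8.4835e-6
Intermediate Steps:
t(k) = k²
1/(t(-314) + 19280) = 1/((-314)² + 19280) = 1/(98596 + 19280) = 1/117876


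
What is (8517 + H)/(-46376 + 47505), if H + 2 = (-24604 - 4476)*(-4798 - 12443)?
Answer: 501376795/1129 ≈ 4.4409e+5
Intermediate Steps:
H = 501368278 (H = -2 + (-24604 - 4476)*(-4798 - 12443) = -2 - 29080*(-17241) = -2 + 501368280 = 501368278)
(8517 + H)/(-46376 + 47505) = (8517 + 501368278)/(-46376 + 47505) = 501376795/1129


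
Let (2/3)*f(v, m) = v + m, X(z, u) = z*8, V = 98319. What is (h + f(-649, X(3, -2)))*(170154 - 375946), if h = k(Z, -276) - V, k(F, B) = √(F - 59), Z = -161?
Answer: 20426193648 - 411584*I*√55 ≈ 2.0426e+10 - 3.0524e+6*I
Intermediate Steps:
k(F, B) = √(-59 + F)
X(z, u) = 8*z
f(v, m) = 3*m/2 + 3*v/2 (f(v, m) = 3*(v + m)/2 = 3*(m + v)/2 = 3*m/2 + 3*v/2)
h = -98319 + 2*I*√55 (h = √(-59 - 161) - 1*98319 = √(-220) - 98319 = 2*I*√55 - 98319 = -98319 + 2*I*√55 ≈ -98319.0 + 14.832*I)
(h + f(-649, X(3, -2)))*(170154 - 375946) = ((-98319 + 2*I*√55) + (3*(8*3)/2 + (3/2)*(-649)))*(170154 - 375946) = ((-98319 + 2*I*√55) + ((3/2)*24 - 1947/2))*(-205792) = ((-98319 + 2*I*√55) + (36 - 1947/2))*(-205792) = ((-98319 + 2*I*√55) - 1875/2)*(-205792) = (-198513/2 + 2*I*√55)*(-205792) = 20426193648 - 411584*I*√55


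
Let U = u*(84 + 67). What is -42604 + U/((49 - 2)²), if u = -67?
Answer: -94122353/2209 ≈ -42609.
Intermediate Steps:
U = -10117 (U = -67*(84 + 67) = -67*151 = -10117)
-42604 + U/((49 - 2)²) = -42604 - 10117/(49 - 2)² = -42604 - 10117/(47²) = -42604 - 10117/2209 = -94122353/2209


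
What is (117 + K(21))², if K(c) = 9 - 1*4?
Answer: 14884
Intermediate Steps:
K(c) = 5 (K(c) = 9 - 4 = 5)
(117 + K(21))² = (117 + 5)² = 122² = 14884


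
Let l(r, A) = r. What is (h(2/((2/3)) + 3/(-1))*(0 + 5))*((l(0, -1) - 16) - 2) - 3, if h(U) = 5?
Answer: -453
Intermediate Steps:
(h(2/((2/3)) + 3/(-1))*(0 + 5))*((l(0, -1) - 16) - 2) - 3 = (5*(0 + 5))*((0 - 16) - 2) - 3 = (5*5)*(-16 - 2) - 3 = 25*(-18) - 3 = -450 - 3 = -453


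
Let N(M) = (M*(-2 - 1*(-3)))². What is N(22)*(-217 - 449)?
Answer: -322344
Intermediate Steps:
N(M) = M² (N(M) = (M*(-2 + 3))² = (M*1)² = M²)
N(22)*(-217 - 449) = 22²*(-217 - 449) = 484*(-666) = -322344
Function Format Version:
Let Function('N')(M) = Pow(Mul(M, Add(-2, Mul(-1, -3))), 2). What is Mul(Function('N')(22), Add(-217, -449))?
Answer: -322344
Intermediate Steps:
Function('N')(M) = Pow(M, 2) (Function('N')(M) = Pow(Mul(M, Add(-2, 3)), 2) = Pow(Mul(M, 1), 2) = Pow(M, 2))
Mul(Function('N')(22), Add(-217, -449)) = Mul(Pow(22, 2), Add(-217, -449)) = Mul(484, -666) = -322344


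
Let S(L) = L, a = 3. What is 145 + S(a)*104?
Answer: 457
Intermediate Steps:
145 + S(a)*104 = 145 + 3*104 = 145 + 312 = 457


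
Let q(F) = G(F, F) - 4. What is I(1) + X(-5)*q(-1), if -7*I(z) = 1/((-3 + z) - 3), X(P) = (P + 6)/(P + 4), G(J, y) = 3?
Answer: 36/35 ≈ 1.0286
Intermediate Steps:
X(P) = (6 + P)/(4 + P)
I(z) = -1/(7*(-6 + z)) (I(z) = -1/(7*((-3 + z) - 3)) = -1/(7*(-6 + z)))
q(F) = -1 (q(F) = 3 - 4 = -1)
I(1) + X(-5)*q(-1) = -1/(-42 + 7*1) + ((6 - 5)/(4 - 5))*(-1) = -1/(-42 + 7) + (1/(-1))*(-1) = -1/(-35) - 1*1*(-1) = -1*(-1/35) - 1*(-1) = 1/35 + 1 = 36/35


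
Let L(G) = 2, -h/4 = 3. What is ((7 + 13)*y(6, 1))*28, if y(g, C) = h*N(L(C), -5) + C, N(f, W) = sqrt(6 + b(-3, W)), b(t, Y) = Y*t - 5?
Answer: -26320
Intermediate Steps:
h = -12 (h = -4*3 = -12)
b(t, Y) = -5 + Y*t
N(f, W) = sqrt(1 - 3*W) (N(f, W) = sqrt(6 + (-5 + W*(-3))) = sqrt(6 + (-5 - 3*W)) = sqrt(1 - 3*W))
y(g, C) = -48 + C (y(g, C) = -12*sqrt(1 - 3*(-5)) + C = -12*sqrt(1 + 15) + C = -12*sqrt(16) + C = -12*4 + C = -48 + C)
((7 + 13)*y(6, 1))*28 = ((7 + 13)*(-48 + 1))*28 = (20*(-47))*28 = -940*28 = -26320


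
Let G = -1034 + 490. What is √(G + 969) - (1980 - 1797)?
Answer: -183 + 5*√17 ≈ -162.38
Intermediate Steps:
G = -544
√(G + 969) - (1980 - 1797) = √(-544 + 969) - (1980 - 1797) = √425 - 1*183 = 5*√17 - 183 = -183 + 5*√17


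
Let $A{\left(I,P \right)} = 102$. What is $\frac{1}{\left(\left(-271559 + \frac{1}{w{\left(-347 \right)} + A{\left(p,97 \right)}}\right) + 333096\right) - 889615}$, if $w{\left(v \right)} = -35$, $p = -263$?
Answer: $- \frac{67}{55481225} \approx -1.2076 \cdot 10^{-6}$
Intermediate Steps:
$\frac{1}{\left(\left(-271559 + \frac{1}{w{\left(-347 \right)} + A{\left(p,97 \right)}}\right) + 333096\right) - 889615} = \frac{1}{\left(\left(-271559 + \frac{1}{-35 + 102}\right) + 333096\right) - 889615} = \frac{1}{\left(\left(-271559 + \frac{1}{67}\right) + 333096\right) - 889615} = \frac{1}{\left(- \frac{18194452}{67} + 333096\right) - 889615} = \frac{1}{\frac{4122980}{67} - 889615} = \frac{1}{- \frac{55481225}{67}} = - \frac{67}{55481225}$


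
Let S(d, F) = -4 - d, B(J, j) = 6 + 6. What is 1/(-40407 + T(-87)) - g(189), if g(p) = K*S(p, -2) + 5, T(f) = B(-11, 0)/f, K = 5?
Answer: 1124934691/1171807 ≈ 960.00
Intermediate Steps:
B(J, j) = 12
T(f) = 12/f
g(p) = -15 - 5*p (g(p) = 5*(-4 - p) + 5 = (-20 - 5*p) + 5 = -15 - 5*p)
1/(-40407 + T(-87)) - g(189) = 1/(-40407 + 12/(-87)) - (-15 - 5*189) = 1/(-40407 + 12*(-1/87)) - (-15 - 945) = 1/(-40407 - 4/29) - 1*(-960) = 1/(-1171807/29) + 960 = -29/1171807 + 960 = 1124934691/1171807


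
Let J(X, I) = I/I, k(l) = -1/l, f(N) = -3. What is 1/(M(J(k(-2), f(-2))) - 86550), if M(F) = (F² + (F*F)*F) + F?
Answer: -1/86547 ≈ -1.1554e-5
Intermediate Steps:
J(X, I) = 1
M(F) = F + F² + F³ (M(F) = (F² + F²*F) + F = (F² + F³) + F = F + F² + F³)
1/(M(J(k(-2), f(-2))) - 86550) = 1/(1*(1 + 1 + 1²) - 86550) = 1/(1*(1 + 1 + 1) - 86550) = 1/(1*3 - 86550) = 1/(3 - 86550) = 1/(-86547) = -1/86547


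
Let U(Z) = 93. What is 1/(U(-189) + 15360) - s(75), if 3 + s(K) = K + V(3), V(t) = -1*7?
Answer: -1004444/15453 ≈ -65.000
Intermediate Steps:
V(t) = -7
s(K) = -10 + K (s(K) = -3 + (K - 7) = -3 + (-7 + K) = -10 + K)
1/(U(-189) + 15360) - s(75) = 1/(93 + 15360) - (-10 + 75) = 1/15453 - 1*65 = 1/15453 - 65 = -1004444/15453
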